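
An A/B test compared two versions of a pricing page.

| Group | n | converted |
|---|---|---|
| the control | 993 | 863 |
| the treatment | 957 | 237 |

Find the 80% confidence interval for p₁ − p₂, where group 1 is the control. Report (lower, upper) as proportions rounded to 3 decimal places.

(0.599, 0.644)

p̂₁ = 863/993 = 0.8691 and p̂₂ = 237/957 = 0.2476.
SE₁ = √(p̂₁(1−p̂₁)/n₁) = √(0.8691·0.1309/993) = 0.01070; SE₂ = √(0.2476·0.7524/957) = 0.01395.
Independent samples: SE of the difference = √(SE₁² + SE₂²) = √(0.00011449 + 0.0001946025) = 0.01758.
z* for 80% confidence is 1.282, so the margin of error is 1.282 × 0.01758 = 0.02254.
Point estimate p̂₁ − p̂₂ = 0.8691 − 0.2476 = 0.6215.
0.6215 ± 0.02254 → (0.599, 0.644).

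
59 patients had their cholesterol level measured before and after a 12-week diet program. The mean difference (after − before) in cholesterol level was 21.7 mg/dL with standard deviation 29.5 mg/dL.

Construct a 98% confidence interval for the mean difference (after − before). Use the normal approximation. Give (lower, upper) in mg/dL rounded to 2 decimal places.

This is a matched-pairs design, so SE = s_d/√n = 29.5/√59 = 3.8406.
Margin = 2.326 × 3.8406 = 8.9332; the interval is 21.7 ± 8.9332 = (12.77, 30.63).

(12.77, 30.63)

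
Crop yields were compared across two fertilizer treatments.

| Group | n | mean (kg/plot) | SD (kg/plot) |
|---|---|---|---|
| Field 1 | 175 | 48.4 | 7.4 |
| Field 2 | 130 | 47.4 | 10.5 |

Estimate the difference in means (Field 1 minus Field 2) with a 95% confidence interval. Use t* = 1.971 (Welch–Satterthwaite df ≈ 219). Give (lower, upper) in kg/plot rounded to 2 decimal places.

(-1.12, 3.12)

Per-group SEs: s₁/√n₁ = 7.4/√175 = 0.5594, s₂/√n₂ = 10.5/√130 = 0.9209.
Unpooled SE of the difference: √(0.31292836 + 0.84805681) = 1.0775.
Margin of error = t* · SE = 1.971 × 1.0775 = 2.1238.
x̄₁ − x̄₂ = 48.4 − 47.4 = 1.0000.
CI: 1.0000 ± 2.1238 = (-1.12, 3.12).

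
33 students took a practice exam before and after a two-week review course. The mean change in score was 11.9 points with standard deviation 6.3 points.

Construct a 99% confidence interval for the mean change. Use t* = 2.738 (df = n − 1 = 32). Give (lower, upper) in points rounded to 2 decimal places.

(8.90, 14.90)

Paired design: SE = s_d/√n = 6.3/√33 = 1.0967.
t* = 2.738; margin of error = 2.738 × 1.0967 = 3.0028.
11.9 ± 3.0028 → (8.90, 14.90).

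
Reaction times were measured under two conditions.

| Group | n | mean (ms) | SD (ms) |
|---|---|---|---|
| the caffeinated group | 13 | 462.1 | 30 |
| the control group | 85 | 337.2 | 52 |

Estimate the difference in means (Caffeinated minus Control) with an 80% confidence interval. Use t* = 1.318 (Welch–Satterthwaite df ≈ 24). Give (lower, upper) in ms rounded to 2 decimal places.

Standard errors of each mean: 30/√13 = 8.3205 and 52/√85 = 5.6402.
SE(x̄₁ − x̄₂) = √(8.3205² + 5.6402²) = 10.0520 for independent samples with unequal variances.
With t* = 1.318, the margin is 1.318 × 10.0520 = 13.2485.
x̄₁ − x̄₂ = 462.1 − 337.2 = 124.9000; the interval is 124.9000 ± 13.2485 = (111.65, 138.15).

(111.65, 138.15)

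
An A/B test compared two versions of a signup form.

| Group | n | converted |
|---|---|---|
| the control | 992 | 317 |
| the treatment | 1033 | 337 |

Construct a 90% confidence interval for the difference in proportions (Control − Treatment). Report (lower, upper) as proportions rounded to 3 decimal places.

First, p̂₁ = 317/992 = 0.3196; p̂₂ = 337/1033 = 0.3262.
The two standard errors are √(0.3196×0.6804/992) = 0.01481 and √(0.3262×0.6738/1033) = 0.01459.
Because the samples are independent, SE_diff = √(0.01481² + 0.01459²) = 0.02079.
Using z* = 1.645 for 90%, ME = 1.645 × 0.02079 = 0.03420.
p̂₁ − p̂₂ = -0.0066; interval -0.0066 ± 0.03420 gives (-0.041, 0.028).

(-0.041, 0.028)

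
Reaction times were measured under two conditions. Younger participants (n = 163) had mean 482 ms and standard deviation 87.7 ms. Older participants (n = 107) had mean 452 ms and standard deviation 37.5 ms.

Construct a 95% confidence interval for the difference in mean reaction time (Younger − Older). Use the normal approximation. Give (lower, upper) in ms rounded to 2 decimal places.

(14.78, 45.22)

Standard errors of each mean: 87.7/√163 = 6.8692 and 37.5/√107 = 3.6253.
SE(x̄₁ − x̄₂) = √(6.8692² + 3.6253²) = 7.7672 for independent samples with unequal variances.
With z* = 1.960, the margin is 1.960 × 7.7672 = 15.2237.
x̄₁ − x̄₂ = 482 − 452 = 30.0000; the interval is 30.0000 ± 15.2237 = (14.78, 45.22).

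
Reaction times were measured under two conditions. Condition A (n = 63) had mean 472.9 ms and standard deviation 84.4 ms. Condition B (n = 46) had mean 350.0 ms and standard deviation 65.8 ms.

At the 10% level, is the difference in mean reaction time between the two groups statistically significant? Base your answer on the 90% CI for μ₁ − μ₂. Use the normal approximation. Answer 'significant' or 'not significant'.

significant

SE₁ = s₁/√n₁ = 84.4/√63 = 10.6334; SE₂ = 65.8/√46 = 9.7017.
Independent samples, unequal variances: SE_diff = √(SE₁² + SE₂²) = √(113.06919556 + 94.12298289) = 14.3942.
z* = 1.645, so margin of error = 1.645 × 14.3942 = 23.6785.
Difference in means = 472.9 − 350.0 = 122.9000.
122.9000 ± 23.6785 → (99.2215, 146.5785).
The interval (99.2215, 146.5785) does not contain 0, so the difference is significant.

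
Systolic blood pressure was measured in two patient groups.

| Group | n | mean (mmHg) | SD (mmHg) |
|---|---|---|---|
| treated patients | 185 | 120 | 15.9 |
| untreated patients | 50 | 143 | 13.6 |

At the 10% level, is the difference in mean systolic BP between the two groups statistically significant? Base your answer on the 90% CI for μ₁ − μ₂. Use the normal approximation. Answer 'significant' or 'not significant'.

significant

Per-group SEs: s₁/√n₁ = 15.9/√185 = 1.1690, s₂/√n₂ = 13.6/√50 = 1.9233.
Unpooled SE of the difference: √(1.366561 + 3.69908289) = 2.2507.
Margin of error = z* · SE = 1.645 × 2.2507 = 3.7024.
x̄₁ − x̄₂ = 120 − 143 = -23.0000.
CI: -23.0000 ± 3.7024 = (-26.7024, -19.2976).
The interval (-26.7024, -19.2976) does not contain 0, so the difference is significant.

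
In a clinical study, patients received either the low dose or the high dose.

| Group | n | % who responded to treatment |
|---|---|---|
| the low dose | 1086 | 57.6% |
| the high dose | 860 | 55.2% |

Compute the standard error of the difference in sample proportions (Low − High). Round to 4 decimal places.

Each SE is √(p̂(1−p̂)/n): √(0.5760·0.4240/1086) = 0.01500 and √(0.5520·0.4480/860) = 0.01696.
SE(p̂₁ − p̂₂) = √(SE₁² + SE₂²) = √(0.000225 + 0.0002876416) = 0.02264, since the two samples are independent.

0.0226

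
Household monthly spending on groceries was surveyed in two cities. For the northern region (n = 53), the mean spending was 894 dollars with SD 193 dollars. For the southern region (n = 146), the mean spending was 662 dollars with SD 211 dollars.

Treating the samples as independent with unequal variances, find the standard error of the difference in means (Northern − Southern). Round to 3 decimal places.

Per-group SEs: s₁/√n₁ = 193/√53 = 26.5106, s₂/√n₂ = 211/√146 = 17.4625.
Unpooled SE of the difference: √(702.81191236 + 304.93890625) = 31.7451.

31.745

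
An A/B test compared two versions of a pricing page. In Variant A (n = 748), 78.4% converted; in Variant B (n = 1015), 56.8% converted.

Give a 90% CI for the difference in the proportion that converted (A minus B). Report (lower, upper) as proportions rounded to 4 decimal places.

(0.1804, 0.2516)

Each SE is √(p̂(1−p̂)/n): √(0.7840·0.2160/748) = 0.01505 and √(0.5680·0.4320/1015) = 0.01555.
SE(p̂₁ − p̂₂) = √(SE₁² + SE₂²) = √(0.0002265025 + 0.0002418025) = 0.02164, since the two samples are independent.
At 90% confidence z* = 1.645; margin = 1.645 × 0.02164 = 0.03560.
The difference is 0.7840 − 0.5680 = 0.2160, so the interval is 0.2160 ± 0.03560 = (0.1804, 0.2516).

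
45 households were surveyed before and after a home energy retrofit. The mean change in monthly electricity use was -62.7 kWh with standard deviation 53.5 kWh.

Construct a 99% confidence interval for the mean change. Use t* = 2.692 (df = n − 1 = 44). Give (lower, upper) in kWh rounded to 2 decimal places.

This is a matched-pairs design, so SE = s_d/√n = 53.5/√45 = 7.9753.
Margin = 2.692 × 7.9753 = 21.4695; the interval is -62.7 ± 21.4695 = (-84.17, -41.23).

(-84.17, -41.23)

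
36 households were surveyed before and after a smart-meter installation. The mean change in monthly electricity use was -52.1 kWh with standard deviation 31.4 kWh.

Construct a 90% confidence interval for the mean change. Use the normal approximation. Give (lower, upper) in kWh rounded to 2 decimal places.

(-60.71, -43.49)

This is a matched-pairs design, so SE = s_d/√n = 31.4/√36 = 5.2333.
Margin = 1.645 × 5.2333 = 8.6088; the interval is -52.1 ± 8.6088 = (-60.71, -43.49).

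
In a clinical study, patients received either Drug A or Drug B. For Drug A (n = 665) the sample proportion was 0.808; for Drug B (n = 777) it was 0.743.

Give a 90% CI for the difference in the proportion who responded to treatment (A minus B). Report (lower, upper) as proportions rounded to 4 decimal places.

(0.0290, 0.1010)

The two standard errors are √(0.8080×0.1920/665) = 0.01527 and √(0.7430×0.2570/777) = 0.01568.
Because the samples are independent, SE_diff = √(0.01527² + 0.01568²) = 0.02189.
Using z* = 1.645 for 90%, ME = 1.645 × 0.02189 = 0.03601.
p̂₁ − p̂₂ = 0.0650; interval 0.0650 ± 0.03601 gives (0.0290, 0.1010).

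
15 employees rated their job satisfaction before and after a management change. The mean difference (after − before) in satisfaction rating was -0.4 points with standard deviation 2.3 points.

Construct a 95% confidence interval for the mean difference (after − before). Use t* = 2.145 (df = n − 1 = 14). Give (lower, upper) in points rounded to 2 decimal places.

Paired design: SE = s_d/√n = 2.3/√15 = 0.5939.
t* = 2.145; margin of error = 2.145 × 0.5939 = 1.2739.
-0.4 ± 1.2739 → (-1.67, 0.87).

(-1.67, 0.87)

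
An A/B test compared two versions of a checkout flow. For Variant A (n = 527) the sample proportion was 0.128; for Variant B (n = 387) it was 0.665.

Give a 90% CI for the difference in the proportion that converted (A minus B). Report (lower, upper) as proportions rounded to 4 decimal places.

(-0.5832, -0.4908)

Each SE is √(p̂(1−p̂)/n): √(0.1280·0.8720/527) = 0.01455 and √(0.6650·0.3350/387) = 0.02399.
SE(p̂₁ − p̂₂) = √(SE₁² + SE₂²) = √(0.0002117025 + 0.0005755201) = 0.02806, since the two samples are independent.
At 90% confidence z* = 1.645; margin = 1.645 × 0.02806 = 0.04616.
The difference is 0.1280 − 0.6650 = -0.5370, so the interval is -0.5370 ± 0.04616 = (-0.5832, -0.4908).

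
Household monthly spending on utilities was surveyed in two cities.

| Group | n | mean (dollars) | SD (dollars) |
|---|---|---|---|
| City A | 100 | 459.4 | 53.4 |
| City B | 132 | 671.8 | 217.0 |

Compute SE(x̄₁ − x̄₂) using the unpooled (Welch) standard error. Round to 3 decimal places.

19.628

Per-group SEs: s₁/√n₁ = 53.4/√100 = 5.3400, s₂/√n₂ = 217.0/√132 = 18.8874.
Unpooled SE of the difference: √(28.5156 + 356.73387876) = 19.6278.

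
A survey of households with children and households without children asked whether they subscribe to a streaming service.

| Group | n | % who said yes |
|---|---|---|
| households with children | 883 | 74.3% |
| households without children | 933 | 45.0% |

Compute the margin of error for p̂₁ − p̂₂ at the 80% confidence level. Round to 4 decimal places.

0.0281

The two standard errors are √(0.7430×0.2570/883) = 0.01471 and √(0.4500×0.5500/933) = 0.01629.
Because the samples are independent, SE_diff = √(0.01471² + 0.01629²) = 0.02195.
Using z* = 1.282 for 80%, ME = 1.282 × 0.02195 = 0.02814.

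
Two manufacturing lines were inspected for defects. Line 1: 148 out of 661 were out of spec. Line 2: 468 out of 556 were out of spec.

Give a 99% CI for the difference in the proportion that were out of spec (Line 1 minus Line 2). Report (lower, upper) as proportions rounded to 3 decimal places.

p̂₁ = 148/661 = 0.2239 and p̂₂ = 468/556 = 0.8417.
SE₁ = √(p̂₁(1−p̂₁)/n₁) = √(0.2239·0.7761/661) = 0.01621; SE₂ = √(0.8417·0.1583/556) = 0.01548.
Independent samples: SE of the difference = √(SE₁² + SE₂²) = √(0.0002627641 + 0.0002396304) = 0.02241.
z* for 99% confidence is 2.576, so the margin of error is 2.576 × 0.02241 = 0.05773.
Point estimate p̂₁ − p̂₂ = 0.2239 − 0.8417 = -0.6178.
-0.6178 ± 0.05773 → (-0.676, -0.560).

(-0.676, -0.560)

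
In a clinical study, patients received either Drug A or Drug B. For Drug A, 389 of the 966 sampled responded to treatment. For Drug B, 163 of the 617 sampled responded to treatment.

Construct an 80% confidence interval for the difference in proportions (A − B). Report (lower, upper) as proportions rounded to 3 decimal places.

Sample proportions: 389/966 = 0.4027, 163/617 = 0.2642.
Each SE is √(p̂(1−p̂)/n): √(0.4027·0.5973/966) = 0.01578 and √(0.2642·0.7358/617) = 0.01775.
SE(p̂₁ − p̂₂) = √(SE₁² + SE₂²) = √(0.0002490084 + 0.0003150625) = 0.02375, since the two samples are independent.
At 80% confidence z* = 1.282; margin = 1.282 × 0.02375 = 0.03045.
The difference is 0.4027 − 0.2642 = 0.1385, so the interval is 0.1385 ± 0.03045 = (0.108, 0.169).

(0.108, 0.169)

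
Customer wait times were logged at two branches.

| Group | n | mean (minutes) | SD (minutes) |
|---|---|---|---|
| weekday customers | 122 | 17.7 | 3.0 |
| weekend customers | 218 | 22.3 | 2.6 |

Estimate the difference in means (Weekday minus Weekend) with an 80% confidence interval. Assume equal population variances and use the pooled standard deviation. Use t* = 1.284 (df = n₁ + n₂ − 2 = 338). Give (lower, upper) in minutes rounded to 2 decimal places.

(-5.00, -4.20)

s_p = √[((n₁−1)s₁² + (n₂−1)s₂²)/(n₁+n₂−2)] = √[(121·3.0² + 217·2.6²)/338] = 2.7499.
SE = 2.7499·√(1/122 + 1/218) = 0.3109.
With t* = 1.284, margin = 1.284 × 0.3109 = 0.3992.
x̄₁ − x̄₂ = 17.7 − 22.3 = -4.6000; interval -4.6000 ± 0.3992 = (-5.00, -4.20).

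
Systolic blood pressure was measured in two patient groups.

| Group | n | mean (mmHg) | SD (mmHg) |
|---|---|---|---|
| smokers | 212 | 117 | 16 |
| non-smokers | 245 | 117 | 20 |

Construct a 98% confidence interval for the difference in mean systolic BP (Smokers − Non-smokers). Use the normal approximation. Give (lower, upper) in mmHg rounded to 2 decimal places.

Per-group SEs: s₁/√n₁ = 16/√212 = 1.0989, s₂/√n₂ = 20/√245 = 1.2778.
Unpooled SE of the difference: √(1.20758121 + 1.63277284) = 1.6853.
Margin of error = z* · SE = 2.326 × 1.6853 = 3.9200.
x̄₁ − x̄₂ = 117 − 117 = 0.0000.
CI: 0.0000 ± 3.9200 = (-3.92, 3.92).

(-3.92, 3.92)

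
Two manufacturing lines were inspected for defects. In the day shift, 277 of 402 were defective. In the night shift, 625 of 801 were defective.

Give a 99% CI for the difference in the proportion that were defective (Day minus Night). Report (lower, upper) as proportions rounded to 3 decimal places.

(-0.162, -0.021)

First, p̂₁ = 277/402 = 0.6891; p̂₂ = 625/801 = 0.7803.
The two standard errors are √(0.6891×0.3109/402) = 0.02309 and √(0.7803×0.2197/801) = 0.01463.
Because the samples are independent, SE_diff = √(0.02309² + 0.01463²) = 0.02733.
Using z* = 2.576 for 99%, ME = 2.576 × 0.02733 = 0.07040.
p̂₁ − p̂₂ = -0.0912; interval -0.0912 ± 0.07040 gives (-0.162, -0.021).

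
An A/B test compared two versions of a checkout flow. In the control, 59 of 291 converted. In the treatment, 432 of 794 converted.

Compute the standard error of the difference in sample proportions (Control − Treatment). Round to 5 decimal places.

Sample proportions: 59/291 = 0.2027, 432/794 = 0.5441.
Each SE is √(p̂(1−p̂)/n): √(0.2027·0.7973/291) = 0.02357 and √(0.5441·0.4559/794) = 0.01768.
SE(p̂₁ − p̂₂) = √(SE₁² + SE₂²) = √(0.0005555449 + 0.0003125824) = 0.02946, since the two samples are independent.

0.02946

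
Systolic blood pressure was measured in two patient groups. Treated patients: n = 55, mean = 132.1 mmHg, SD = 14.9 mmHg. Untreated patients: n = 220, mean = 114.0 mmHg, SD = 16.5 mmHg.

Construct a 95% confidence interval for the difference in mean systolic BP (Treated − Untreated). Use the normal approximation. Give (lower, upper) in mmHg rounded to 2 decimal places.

(13.60, 22.60)

Per-group SEs: s₁/√n₁ = 14.9/√55 = 2.0091, s₂/√n₂ = 16.5/√220 = 1.1124.
Unpooled SE of the difference: √(4.03648281 + 1.23743376) = 2.2965.
Margin of error = z* · SE = 1.960 × 2.2965 = 4.5011.
x̄₁ − x̄₂ = 132.1 − 114.0 = 18.1000.
CI: 18.1000 ± 4.5011 = (13.60, 22.60).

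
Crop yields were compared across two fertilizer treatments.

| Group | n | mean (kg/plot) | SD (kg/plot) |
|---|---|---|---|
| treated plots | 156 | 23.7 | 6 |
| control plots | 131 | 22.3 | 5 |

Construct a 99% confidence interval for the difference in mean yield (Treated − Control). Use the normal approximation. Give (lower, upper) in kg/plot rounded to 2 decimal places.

(-0.27, 3.07)

Per-group SEs: s₁/√n₁ = 6/√156 = 0.4804, s₂/√n₂ = 5/√131 = 0.4369.
Unpooled SE of the difference: √(0.23078416 + 0.19088161) = 0.6494.
Margin of error = z* · SE = 2.576 × 0.6494 = 1.6729.
x̄₁ − x̄₂ = 23.7 − 22.3 = 1.4000.
CI: 1.4000 ± 1.6729 = (-0.27, 3.07).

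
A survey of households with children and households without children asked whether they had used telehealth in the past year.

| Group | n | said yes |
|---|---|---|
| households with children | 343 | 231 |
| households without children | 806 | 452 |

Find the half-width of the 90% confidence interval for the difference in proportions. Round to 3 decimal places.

0.051

Sample proportions: 231/343 = 0.6735, 452/806 = 0.5608.
Each SE is √(p̂(1−p̂)/n): √(0.6735·0.3265/343) = 0.02532 and √(0.5608·0.4392/806) = 0.01748.
SE(p̂₁ − p̂₂) = √(SE₁² + SE₂²) = √(0.0006411024 + 0.0003055504) = 0.03077, since the two samples are independent.
At 90% confidence z* = 1.645; margin = 1.645 × 0.03077 = 0.05062.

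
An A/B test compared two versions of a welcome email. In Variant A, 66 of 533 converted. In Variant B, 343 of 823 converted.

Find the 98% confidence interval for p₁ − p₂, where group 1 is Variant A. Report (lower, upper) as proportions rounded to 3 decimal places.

(-0.345, -0.241)

p̂₁ = 66/533 = 0.1238 and p̂₂ = 343/823 = 0.4168.
SE₁ = √(p̂₁(1−p̂₁)/n₁) = √(0.1238·0.8762/533) = 0.01427; SE₂ = √(0.4168·0.5832/823) = 0.01719.
Independent samples: SE of the difference = √(SE₁² + SE₂²) = √(0.0002036329 + 0.0002954961) = 0.02234.
z* for 98% confidence is 2.326, so the margin of error is 2.326 × 0.02234 = 0.05196.
Point estimate p̂₁ − p̂₂ = 0.1238 − 0.4168 = -0.2930.
-0.2930 ± 0.05196 → (-0.345, -0.241).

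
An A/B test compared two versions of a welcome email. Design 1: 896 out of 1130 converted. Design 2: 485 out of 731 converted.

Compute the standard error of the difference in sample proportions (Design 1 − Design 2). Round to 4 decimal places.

Sample proportions: 896/1130 = 0.7929, 485/731 = 0.6635.
Each SE is √(p̂(1−p̂)/n): √(0.7929·0.2071/1130) = 0.01205 and √(0.6635·0.3365/731) = 0.01748.
SE(p̂₁ − p̂₂) = √(SE₁² + SE₂²) = √(0.0001452025 + 0.0003055504) = 0.02123, since the two samples are independent.

0.0212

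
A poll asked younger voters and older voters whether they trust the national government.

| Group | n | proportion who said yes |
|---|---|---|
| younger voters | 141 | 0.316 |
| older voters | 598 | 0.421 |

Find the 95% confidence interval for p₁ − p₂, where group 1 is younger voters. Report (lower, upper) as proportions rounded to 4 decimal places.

The two standard errors are √(0.3160×0.6840/141) = 0.03915 and √(0.4210×0.5790/598) = 0.02019.
Because the samples are independent, SE_diff = √(0.03915² + 0.02019²) = 0.04405.
Using z* = 1.960 for 95%, ME = 1.960 × 0.04405 = 0.08634.
p̂₁ − p̂₂ = -0.1050; interval -0.1050 ± 0.08634 gives (-0.1913, -0.0187).

(-0.1913, -0.0187)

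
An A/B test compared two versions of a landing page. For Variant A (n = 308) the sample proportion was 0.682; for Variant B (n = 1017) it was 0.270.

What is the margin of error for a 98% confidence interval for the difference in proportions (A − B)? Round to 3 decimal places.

The two standard errors are √(0.6820×0.3180/308) = 0.02654 and √(0.2700×0.7300/1017) = 0.01392.
Because the samples are independent, SE_diff = √(0.02654² + 0.01392²) = 0.02997.
Using z* = 2.326 for 98%, ME = 2.326 × 0.02997 = 0.06971.

0.070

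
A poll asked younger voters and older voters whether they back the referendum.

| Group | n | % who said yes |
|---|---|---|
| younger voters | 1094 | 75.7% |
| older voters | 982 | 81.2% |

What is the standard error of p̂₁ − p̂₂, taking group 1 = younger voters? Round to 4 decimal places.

0.0180

Each SE is √(p̂(1−p̂)/n): √(0.7570·0.2430/1094) = 0.01297 and √(0.8120·0.1880/982) = 0.01247.
SE(p̂₁ − p̂₂) = √(SE₁² + SE₂²) = √(0.0001682209 + 0.0001555009) = 0.01799, since the two samples are independent.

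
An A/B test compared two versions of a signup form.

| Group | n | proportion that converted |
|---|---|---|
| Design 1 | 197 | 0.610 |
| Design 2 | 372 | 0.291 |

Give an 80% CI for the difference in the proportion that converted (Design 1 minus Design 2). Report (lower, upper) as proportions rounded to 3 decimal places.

Each SE is √(p̂(1−p̂)/n): √(0.6100·0.3900/197) = 0.03475 and √(0.2910·0.7090/372) = 0.02355.
SE(p̂₁ − p̂₂) = √(SE₁² + SE₂²) = √(0.0012075625 + 0.0005546025) = 0.04198, since the two samples are independent.
At 80% confidence z* = 1.282; margin = 1.282 × 0.04198 = 0.05382.
The difference is 0.6100 − 0.2910 = 0.3190, so the interval is 0.3190 ± 0.05382 = (0.265, 0.373).

(0.265, 0.373)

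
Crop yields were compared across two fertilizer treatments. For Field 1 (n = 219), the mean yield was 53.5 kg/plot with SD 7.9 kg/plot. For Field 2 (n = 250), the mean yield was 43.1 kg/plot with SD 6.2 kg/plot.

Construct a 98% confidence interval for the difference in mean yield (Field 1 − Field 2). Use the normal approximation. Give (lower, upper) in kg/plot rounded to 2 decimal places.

(8.86, 11.94)

Standard errors of each mean: 7.9/√219 = 0.5338 and 6.2/√250 = 0.3921.
SE(x̄₁ − x̄₂) = √(0.5338² + 0.3921²) = 0.6623 for independent samples with unequal variances.
With z* = 2.326, the margin is 2.326 × 0.6623 = 1.5405.
x̄₁ − x̄₂ = 53.5 − 43.1 = 10.4000; the interval is 10.4000 ± 1.5405 = (8.86, 11.94).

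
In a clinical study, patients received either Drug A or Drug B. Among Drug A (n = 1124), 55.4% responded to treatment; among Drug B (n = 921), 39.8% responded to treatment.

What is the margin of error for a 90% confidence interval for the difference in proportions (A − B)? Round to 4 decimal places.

0.0360

SE₁ = √(p̂₁(1−p̂₁)/n₁) = √(0.5540·0.4460/1124) = 0.01483; SE₂ = √(0.3980·0.6020/921) = 0.01613.
Independent samples: SE of the difference = √(SE₁² + SE₂²) = √(0.0002199289 + 0.0002601769) = 0.02191.
z* for 90% confidence is 1.645, so the margin of error is 1.645 × 0.02191 = 0.03604.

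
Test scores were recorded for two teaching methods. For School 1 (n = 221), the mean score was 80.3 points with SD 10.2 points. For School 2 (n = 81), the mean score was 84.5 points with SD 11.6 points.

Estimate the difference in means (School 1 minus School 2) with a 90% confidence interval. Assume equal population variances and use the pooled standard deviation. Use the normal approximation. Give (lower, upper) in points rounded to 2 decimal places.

(-6.46, -1.94)

s_p = √[((n₁−1)s₁² + (n₂−1)s₂²)/(n₁+n₂−2)] = √[(220·10.2² + 80·11.6²)/300] = 10.5914.
SE = 10.5914·√(1/221 + 1/81) = 1.3757.
With z* = 1.645, margin = 1.645 × 1.3757 = 2.2630.
x̄₁ − x̄₂ = 80.3 − 84.5 = -4.2000; interval -4.2000 ± 2.2630 = (-6.46, -1.94).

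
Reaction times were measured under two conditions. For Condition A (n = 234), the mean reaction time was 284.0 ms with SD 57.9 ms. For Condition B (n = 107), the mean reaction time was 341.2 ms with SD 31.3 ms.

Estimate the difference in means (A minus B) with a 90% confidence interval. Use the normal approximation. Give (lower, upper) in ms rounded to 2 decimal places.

SE₁ = s₁/√n₁ = 57.9/√234 = 3.7850; SE₂ = 31.3/√107 = 3.0259.
Independent samples, unequal variances: SE_diff = √(SE₁² + SE₂²) = √(14.326225 + 9.15607081) = 4.8459.
z* = 1.645, so margin of error = 1.645 × 4.8459 = 7.9715.
Difference in means = 284.0 − 341.2 = -57.2000.
-57.2000 ± 7.9715 → (-65.17, -49.23).

(-65.17, -49.23)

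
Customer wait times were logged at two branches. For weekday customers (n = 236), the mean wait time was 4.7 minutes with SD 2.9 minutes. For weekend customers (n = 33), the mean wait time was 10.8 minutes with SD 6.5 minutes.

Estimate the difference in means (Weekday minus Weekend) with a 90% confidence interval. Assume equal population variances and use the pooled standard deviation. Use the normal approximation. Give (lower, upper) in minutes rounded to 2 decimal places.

(-7.18, -5.02)

Pooled variance s_p² = [235·2.9² + 32·6.5²] / (236+33−2) = 12.4657, so s_p = 3.5307.
SE_diff = s_p·√(1/n₁ + 1/n₂) = 3.5307·√(1/236 + 1/33) = 0.6562.
z* = 1.645; margin = 1.645 × 0.6562 = 1.0794.
Difference = 4.7 − 10.8 = -6.1000.
-6.1000 ± 1.0794 → (-7.18, -5.02).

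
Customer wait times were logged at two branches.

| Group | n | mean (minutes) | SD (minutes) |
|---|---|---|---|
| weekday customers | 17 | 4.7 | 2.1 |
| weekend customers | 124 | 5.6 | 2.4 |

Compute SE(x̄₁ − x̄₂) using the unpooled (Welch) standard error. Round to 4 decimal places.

SE₁ = s₁/√n₁ = 2.1/√17 = 0.5093; SE₂ = 2.4/√124 = 0.2155.
Independent samples, unequal variances: SE_diff = √(SE₁² + SE₂²) = √(0.25938649 + 0.04644025) = 0.5530.

0.5530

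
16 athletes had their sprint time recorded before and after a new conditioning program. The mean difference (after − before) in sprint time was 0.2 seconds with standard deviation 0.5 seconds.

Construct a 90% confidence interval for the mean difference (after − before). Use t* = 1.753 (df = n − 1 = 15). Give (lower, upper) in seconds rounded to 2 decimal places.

(-0.02, 0.42)

This is a matched-pairs design, so SE = s_d/√n = 0.5/√16 = 0.1250.
Margin = 1.753 × 0.1250 = 0.2191; the interval is 0.2 ± 0.2191 = (-0.02, 0.42).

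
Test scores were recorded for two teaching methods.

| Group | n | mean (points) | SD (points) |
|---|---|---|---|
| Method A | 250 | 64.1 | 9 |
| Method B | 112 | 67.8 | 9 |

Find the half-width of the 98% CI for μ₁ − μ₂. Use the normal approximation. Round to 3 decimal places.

2.380

Per-group SEs: s₁/√n₁ = 9/√250 = 0.5692, s₂/√n₂ = 9/√112 = 0.8504.
Unpooled SE of the difference: √(0.32398864 + 0.72318016) = 1.0233.
Margin of error = z* · SE = 2.326 × 1.0233 = 2.3802.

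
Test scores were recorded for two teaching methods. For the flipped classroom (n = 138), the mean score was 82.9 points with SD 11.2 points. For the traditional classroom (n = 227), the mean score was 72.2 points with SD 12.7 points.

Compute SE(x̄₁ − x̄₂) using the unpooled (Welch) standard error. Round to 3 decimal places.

1.273

Standard errors of each mean: 11.2/√138 = 0.9534 and 12.7/√227 = 0.8429.
SE(x̄₁ − x̄₂) = √(0.9534² + 0.8429²) = 1.2726 for independent samples with unequal variances.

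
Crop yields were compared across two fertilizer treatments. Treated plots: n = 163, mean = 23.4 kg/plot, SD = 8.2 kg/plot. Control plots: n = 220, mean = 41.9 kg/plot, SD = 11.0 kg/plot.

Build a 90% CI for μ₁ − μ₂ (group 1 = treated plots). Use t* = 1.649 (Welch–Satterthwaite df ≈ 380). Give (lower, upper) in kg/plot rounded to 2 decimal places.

Standard errors of each mean: 8.2/√163 = 0.6423 and 11.0/√220 = 0.7416.
SE(x̄₁ − x̄₂) = √(0.6423² + 0.7416²) = 0.9811 for independent samples with unequal variances.
With t* = 1.649, the margin is 1.649 × 0.9811 = 1.6178.
x̄₁ − x̄₂ = 23.4 − 41.9 = -18.5000; the interval is -18.5000 ± 1.6178 = (-20.12, -16.88).

(-20.12, -16.88)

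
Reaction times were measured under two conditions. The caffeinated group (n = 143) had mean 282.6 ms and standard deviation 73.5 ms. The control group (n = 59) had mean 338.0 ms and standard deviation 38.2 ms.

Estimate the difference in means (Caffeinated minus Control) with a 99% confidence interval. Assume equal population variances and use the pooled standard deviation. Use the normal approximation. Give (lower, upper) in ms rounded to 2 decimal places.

s_p = √[((n₁−1)s₁² + (n₂−1)s₂²)/(n₁+n₂−2)] = √[(142·73.5² + 58·38.2²)/200] = 65.2593.
SE = 65.2593·√(1/143 + 1/59) = 10.0977.
With z* = 2.576, margin = 2.576 × 10.0977 = 26.0117.
x̄₁ − x̄₂ = 282.6 − 338.0 = -55.4000; interval -55.4000 ± 26.0117 = (-81.41, -29.39).

(-81.41, -29.39)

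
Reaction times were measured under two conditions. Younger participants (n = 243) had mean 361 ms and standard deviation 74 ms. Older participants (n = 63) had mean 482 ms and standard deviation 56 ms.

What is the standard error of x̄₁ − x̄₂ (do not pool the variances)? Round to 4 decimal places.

Per-group SEs: s₁/√n₁ = 74/√243 = 4.7471, s₂/√n₂ = 56/√63 = 7.0553.
Unpooled SE of the difference: √(22.53495841 + 49.77725809) = 8.5037.

8.5037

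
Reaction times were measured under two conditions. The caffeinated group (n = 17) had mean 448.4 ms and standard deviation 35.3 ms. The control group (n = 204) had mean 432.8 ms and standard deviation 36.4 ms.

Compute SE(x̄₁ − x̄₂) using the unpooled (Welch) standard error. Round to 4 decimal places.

8.9328

SE₁ = s₁/√n₁ = 35.3/√17 = 8.5615; SE₂ = 36.4/√204 = 2.5485.
Independent samples, unequal variances: SE_diff = √(SE₁² + SE₂²) = √(73.29928225 + 6.49485225) = 8.9328.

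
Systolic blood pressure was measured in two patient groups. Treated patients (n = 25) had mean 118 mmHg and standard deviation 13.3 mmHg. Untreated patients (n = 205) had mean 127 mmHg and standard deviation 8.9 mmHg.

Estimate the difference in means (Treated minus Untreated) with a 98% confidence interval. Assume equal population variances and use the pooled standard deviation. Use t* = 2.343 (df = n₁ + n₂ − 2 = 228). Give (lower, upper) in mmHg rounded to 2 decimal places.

s_p = √[((n₁−1)s₁² + (n₂−1)s₂²)/(n₁+n₂−2)] = √[(24·13.3² + 204·8.9²)/228] = 9.4600.
SE = 9.4600·√(1/25 + 1/205) = 2.0040.
With t* = 2.343, margin = 2.343 × 2.0040 = 4.6954.
x̄₁ − x̄₂ = 118 − 127 = -9.0000; interval -9.0000 ± 4.6954 = (-13.70, -4.30).

(-13.70, -4.30)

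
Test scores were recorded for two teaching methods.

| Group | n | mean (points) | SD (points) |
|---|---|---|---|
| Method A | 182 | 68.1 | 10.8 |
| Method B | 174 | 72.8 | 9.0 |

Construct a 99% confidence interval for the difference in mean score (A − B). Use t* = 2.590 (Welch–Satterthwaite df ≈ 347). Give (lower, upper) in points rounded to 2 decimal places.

SE₁ = s₁/√n₁ = 10.8/√182 = 0.8005; SE₂ = 9.0/√174 = 0.6823.
Independent samples, unequal variances: SE_diff = √(SE₁² + SE₂²) = √(0.64080025 + 0.46553329) = 1.0518.
t* = 2.590, so margin of error = 2.590 × 1.0518 = 2.7242.
Difference in means = 68.1 − 72.8 = -4.7000.
-4.7000 ± 2.7242 → (-7.42, -1.98).

(-7.42, -1.98)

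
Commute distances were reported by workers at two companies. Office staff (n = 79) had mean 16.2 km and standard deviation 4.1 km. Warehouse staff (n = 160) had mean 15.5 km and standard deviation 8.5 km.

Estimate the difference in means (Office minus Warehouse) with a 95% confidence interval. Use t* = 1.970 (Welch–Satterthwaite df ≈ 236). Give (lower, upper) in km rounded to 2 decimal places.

Standard errors of each mean: 4.1/√79 = 0.4613 and 8.5/√160 = 0.6720.
SE(x̄₁ − x̄₂) = √(0.4613² + 0.6720²) = 0.8151 for independent samples with unequal variances.
With t* = 1.970, the margin is 1.970 × 0.8151 = 1.6057.
x̄₁ − x̄₂ = 16.2 − 15.5 = 0.7000; the interval is 0.7000 ± 1.6057 = (-0.91, 2.31).

(-0.91, 2.31)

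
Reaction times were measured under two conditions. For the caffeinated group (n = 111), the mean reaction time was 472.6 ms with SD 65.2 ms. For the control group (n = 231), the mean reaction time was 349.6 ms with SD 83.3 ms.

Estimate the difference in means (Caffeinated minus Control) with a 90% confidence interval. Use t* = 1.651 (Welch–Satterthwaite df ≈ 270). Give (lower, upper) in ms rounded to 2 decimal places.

(109.35, 136.65)

Per-group SEs: s₁/√n₁ = 65.2/√111 = 6.1885, s₂/√n₂ = 83.3/√231 = 5.4807.
Unpooled SE of the difference: √(38.29753225 + 30.03807249) = 8.2665.
Margin of error = t* · SE = 1.651 × 8.2665 = 13.6480.
x̄₁ − x̄₂ = 472.6 − 349.6 = 123.0000.
CI: 123.0000 ± 13.6480 = (109.35, 136.65).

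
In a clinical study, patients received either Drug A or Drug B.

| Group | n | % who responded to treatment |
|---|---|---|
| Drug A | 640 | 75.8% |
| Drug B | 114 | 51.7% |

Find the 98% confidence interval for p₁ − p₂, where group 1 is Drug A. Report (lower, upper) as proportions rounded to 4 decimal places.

Each SE is √(p̂(1−p̂)/n): √(0.7580·0.2420/640) = 0.01693 and √(0.5170·0.4830/114) = 0.04680.
SE(p̂₁ − p̂₂) = √(SE₁² + SE₂²) = √(0.0002866249 + 0.00219024) = 0.04977, since the two samples are independent.
At 98% confidence z* = 2.326; margin = 2.326 × 0.04977 = 0.11577.
The difference is 0.7580 − 0.5170 = 0.2410, so the interval is 0.2410 ± 0.11577 = (0.1252, 0.3568).

(0.1252, 0.3568)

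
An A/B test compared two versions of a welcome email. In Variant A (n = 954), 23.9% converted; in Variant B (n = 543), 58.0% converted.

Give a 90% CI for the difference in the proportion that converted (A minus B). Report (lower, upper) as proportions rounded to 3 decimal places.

SE₁ = √(p̂₁(1−p̂₁)/n₁) = √(0.2390·0.7610/954) = 0.01381; SE₂ = √(0.5800·0.4200/543) = 0.02118.
Independent samples: SE of the difference = √(SE₁² + SE₂²) = √(0.0001907161 + 0.0004485924) = 0.02528.
z* for 90% confidence is 1.645, so the margin of error is 1.645 × 0.02528 = 0.04159.
Point estimate p̂₁ − p̂₂ = 0.2390 − 0.5800 = -0.3410.
-0.3410 ± 0.04159 → (-0.383, -0.299).

(-0.383, -0.299)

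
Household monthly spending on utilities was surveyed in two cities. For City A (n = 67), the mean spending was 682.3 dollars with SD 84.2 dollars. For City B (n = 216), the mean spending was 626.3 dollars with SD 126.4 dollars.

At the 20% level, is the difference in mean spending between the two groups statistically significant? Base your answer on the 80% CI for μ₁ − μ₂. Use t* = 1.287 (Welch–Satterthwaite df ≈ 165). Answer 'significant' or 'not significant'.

Per-group SEs: s₁/√n₁ = 84.2/√67 = 10.2867, s₂/√n₂ = 126.4/√216 = 8.6004.
Unpooled SE of the difference: √(105.81619689 + 73.96688016) = 13.4083.
Margin of error = t* · SE = 1.287 × 13.4083 = 17.2565.
x̄₁ − x̄₂ = 682.3 − 626.3 = 56.0000.
CI: 56.0000 ± 17.2565 = (38.7435, 73.2565).
The interval (38.7435, 73.2565) does not contain 0, so the difference is significant.

significant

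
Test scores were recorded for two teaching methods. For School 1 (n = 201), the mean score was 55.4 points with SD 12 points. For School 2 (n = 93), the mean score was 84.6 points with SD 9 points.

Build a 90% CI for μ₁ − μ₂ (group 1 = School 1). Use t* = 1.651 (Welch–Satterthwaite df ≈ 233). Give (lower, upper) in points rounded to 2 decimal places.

Per-group SEs: s₁/√n₁ = 12/√201 = 0.8464, s₂/√n₂ = 9/√93 = 0.9333.
Unpooled SE of the difference: √(0.71639296 + 0.87104889) = 1.2599.
Margin of error = t* · SE = 1.651 × 1.2599 = 2.0801.
x̄₁ − x̄₂ = 55.4 − 84.6 = -29.2000.
CI: -29.2000 ± 2.0801 = (-31.28, -27.12).

(-31.28, -27.12)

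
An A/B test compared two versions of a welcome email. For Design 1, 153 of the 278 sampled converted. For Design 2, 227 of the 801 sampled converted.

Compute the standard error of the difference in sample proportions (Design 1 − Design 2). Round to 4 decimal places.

Sample proportions: 153/278 = 0.5504, 227/801 = 0.2834.
Each SE is √(p̂(1−p̂)/n): √(0.5504·0.4496/278) = 0.02984 and √(0.2834·0.7166/801) = 0.01592.
SE(p̂₁ − p̂₂) = √(SE₁² + SE₂²) = √(0.0008904256 + 0.0002534464) = 0.03382, since the two samples are independent.

0.0338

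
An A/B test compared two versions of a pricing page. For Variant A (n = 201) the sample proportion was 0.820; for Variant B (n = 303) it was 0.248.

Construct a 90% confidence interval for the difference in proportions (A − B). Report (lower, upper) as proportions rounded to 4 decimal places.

Each SE is √(p̂(1−p̂)/n): √(0.8200·0.1800/201) = 0.02710 and √(0.2480·0.7520/303) = 0.02481.
SE(p̂₁ − p̂₂) = √(SE₁² + SE₂²) = √(0.00073441 + 0.0006155361) = 0.03674, since the two samples are independent.
At 90% confidence z* = 1.645; margin = 1.645 × 0.03674 = 0.06044.
The difference is 0.8200 − 0.2480 = 0.5720, so the interval is 0.5720 ± 0.06044 = (0.5116, 0.6324).

(0.5116, 0.6324)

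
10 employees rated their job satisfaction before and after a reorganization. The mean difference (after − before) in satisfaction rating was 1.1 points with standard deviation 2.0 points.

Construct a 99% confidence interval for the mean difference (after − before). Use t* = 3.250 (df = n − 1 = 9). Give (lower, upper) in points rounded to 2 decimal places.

Paired design: SE = s_d/√n = 2.0/√10 = 0.6325.
t* = 3.250; margin of error = 3.250 × 0.6325 = 2.0556.
1.1 ± 2.0556 → (-0.96, 3.16).

(-0.96, 3.16)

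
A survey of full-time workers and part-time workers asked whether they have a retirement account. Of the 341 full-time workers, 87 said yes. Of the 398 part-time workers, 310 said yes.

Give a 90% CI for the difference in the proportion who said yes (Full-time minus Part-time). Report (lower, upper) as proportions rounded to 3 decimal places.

p̂₁ = 87/341 = 0.2551 and p̂₂ = 310/398 = 0.7789.
SE₁ = √(p̂₁(1−p̂₁)/n₁) = √(0.2551·0.7449/341) = 0.02361; SE₂ = √(0.7789·0.2211/398) = 0.02080.
Independent samples: SE of the difference = √(SE₁² + SE₂²) = √(0.0005574321 + 0.00043264) = 0.03147.
z* for 90% confidence is 1.645, so the margin of error is 1.645 × 0.03147 = 0.05177.
Point estimate p̂₁ − p̂₂ = 0.2551 − 0.7789 = -0.5238.
-0.5238 ± 0.05177 → (-0.576, -0.472).

(-0.576, -0.472)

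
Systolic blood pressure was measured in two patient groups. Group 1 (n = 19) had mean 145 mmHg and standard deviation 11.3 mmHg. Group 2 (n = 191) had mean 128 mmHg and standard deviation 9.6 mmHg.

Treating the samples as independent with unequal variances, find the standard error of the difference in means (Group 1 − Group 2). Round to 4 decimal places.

2.6838

Per-group SEs: s₁/√n₁ = 11.3/√19 = 2.5924, s₂/√n₂ = 9.6/√191 = 0.6946.
Unpooled SE of the difference: √(6.72053776 + 0.48246916) = 2.6838.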